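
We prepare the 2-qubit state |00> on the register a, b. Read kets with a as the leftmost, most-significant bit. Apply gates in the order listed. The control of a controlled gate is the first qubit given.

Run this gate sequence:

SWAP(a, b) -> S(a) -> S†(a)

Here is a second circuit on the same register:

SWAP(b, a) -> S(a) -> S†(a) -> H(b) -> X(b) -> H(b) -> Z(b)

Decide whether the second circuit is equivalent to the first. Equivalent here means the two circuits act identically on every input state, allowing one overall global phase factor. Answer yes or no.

Yes, they are equivalent — the unitaries differ by at most a global phase.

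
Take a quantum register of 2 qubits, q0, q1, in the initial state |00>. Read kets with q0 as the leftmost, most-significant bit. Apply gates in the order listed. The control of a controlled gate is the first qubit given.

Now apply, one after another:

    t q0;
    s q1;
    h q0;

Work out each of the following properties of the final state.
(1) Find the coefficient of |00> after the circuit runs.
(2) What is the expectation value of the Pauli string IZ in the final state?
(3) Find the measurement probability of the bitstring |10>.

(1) The amplitude on |00> is sqrt(2)/2.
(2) The observable IZ averages to 1.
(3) A full measurement returns |10> with probability 1/2.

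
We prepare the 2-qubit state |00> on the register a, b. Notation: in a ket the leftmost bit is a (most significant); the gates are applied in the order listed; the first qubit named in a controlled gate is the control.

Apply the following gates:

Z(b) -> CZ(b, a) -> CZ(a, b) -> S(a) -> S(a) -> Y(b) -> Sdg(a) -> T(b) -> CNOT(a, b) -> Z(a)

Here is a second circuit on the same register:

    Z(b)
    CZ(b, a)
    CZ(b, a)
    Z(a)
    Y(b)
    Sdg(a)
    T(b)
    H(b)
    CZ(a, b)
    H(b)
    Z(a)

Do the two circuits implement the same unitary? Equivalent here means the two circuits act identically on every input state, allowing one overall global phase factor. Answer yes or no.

Yes, they are equivalent — the unitaries differ by at most a global phase.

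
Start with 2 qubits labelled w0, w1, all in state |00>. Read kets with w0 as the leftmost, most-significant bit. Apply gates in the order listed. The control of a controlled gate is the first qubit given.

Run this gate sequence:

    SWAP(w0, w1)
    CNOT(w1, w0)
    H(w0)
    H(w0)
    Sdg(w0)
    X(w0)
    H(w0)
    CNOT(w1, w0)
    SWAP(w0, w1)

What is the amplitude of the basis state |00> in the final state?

The amplitude on |00> is sqrt(2)/2.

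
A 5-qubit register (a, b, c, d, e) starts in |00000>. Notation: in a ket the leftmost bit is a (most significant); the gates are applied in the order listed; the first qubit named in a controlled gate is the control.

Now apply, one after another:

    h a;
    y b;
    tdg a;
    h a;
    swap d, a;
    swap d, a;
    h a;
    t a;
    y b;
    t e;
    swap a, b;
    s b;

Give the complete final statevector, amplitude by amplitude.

After the circuit, the state carries amplitude sqrt(2)/2 on |00000>, sqrt(2)*I/2 on |01000>, and 0 on every other basis state.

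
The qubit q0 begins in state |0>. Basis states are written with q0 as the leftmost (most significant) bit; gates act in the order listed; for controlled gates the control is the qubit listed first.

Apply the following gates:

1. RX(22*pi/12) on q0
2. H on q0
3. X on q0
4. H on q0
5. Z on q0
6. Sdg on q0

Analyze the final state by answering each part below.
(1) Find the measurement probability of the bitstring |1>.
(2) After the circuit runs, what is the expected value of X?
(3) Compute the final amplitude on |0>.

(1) The probability of measuring |1> is 1/2 - sqrt(3)/4. Key observation: the block from step 2 through step 5 cancels to the identity and can be dropped.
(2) In the final state, X has expectation 1/2.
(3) The final state's coefficient on |0> equals -sqrt(6)/4 - sqrt(2)/4.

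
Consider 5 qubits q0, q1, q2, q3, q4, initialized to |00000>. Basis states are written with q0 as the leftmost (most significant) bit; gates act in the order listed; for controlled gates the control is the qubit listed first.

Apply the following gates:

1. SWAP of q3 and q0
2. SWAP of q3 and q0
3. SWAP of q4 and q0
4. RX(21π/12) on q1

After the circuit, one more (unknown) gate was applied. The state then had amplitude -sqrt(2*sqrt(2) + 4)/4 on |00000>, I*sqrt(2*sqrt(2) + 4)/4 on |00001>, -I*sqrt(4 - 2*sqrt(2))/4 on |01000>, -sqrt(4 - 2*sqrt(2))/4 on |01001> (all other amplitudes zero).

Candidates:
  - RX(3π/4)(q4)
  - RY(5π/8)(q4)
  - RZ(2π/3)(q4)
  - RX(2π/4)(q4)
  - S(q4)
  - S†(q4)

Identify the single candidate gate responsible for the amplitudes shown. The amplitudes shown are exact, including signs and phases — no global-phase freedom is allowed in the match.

The unique candidate consistent with the amplitudes is RX(2π/4)(q4).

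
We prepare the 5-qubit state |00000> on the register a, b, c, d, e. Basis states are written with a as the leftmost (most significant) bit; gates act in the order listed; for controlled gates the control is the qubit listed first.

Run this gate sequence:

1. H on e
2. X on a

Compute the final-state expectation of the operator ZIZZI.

The expectation value of ZIZZI is -1.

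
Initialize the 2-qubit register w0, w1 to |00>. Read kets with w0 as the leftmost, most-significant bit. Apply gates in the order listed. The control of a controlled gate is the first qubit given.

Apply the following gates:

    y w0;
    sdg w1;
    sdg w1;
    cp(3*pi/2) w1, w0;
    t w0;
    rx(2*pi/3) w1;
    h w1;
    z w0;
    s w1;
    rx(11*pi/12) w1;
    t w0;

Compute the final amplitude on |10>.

The amplitude on |10> is (1 - I)*(-sqrt(12 - 6*sqrt(2)) + sqrt(6*sqrt(2) + 12) + (-1 + 2*I)*sqrt(4 - 2*sqrt(2)) + (-1 + 2*I)*sqrt(2*sqrt(2) + 4))/16.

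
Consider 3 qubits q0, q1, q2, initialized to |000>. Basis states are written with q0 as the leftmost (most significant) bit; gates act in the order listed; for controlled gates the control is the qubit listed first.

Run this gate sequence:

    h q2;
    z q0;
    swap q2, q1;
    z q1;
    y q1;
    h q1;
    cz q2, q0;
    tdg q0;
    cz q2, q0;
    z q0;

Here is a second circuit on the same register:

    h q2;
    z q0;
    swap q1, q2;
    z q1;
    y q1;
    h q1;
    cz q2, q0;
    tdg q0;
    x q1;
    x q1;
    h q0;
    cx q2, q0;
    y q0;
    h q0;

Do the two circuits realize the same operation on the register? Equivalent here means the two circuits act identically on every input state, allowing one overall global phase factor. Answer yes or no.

No, they are not equivalent — no single phase factor reconciles the two unitaries.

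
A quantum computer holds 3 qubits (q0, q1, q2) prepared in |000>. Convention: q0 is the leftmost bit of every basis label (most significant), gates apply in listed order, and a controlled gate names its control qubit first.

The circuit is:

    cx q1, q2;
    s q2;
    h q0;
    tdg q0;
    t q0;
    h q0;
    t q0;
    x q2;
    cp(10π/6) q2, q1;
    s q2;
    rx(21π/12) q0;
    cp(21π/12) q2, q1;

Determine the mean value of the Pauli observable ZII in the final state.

The observable ZII averages to sqrt(2)/2. Key observation: gates 3-6 undo each other exactly, leaving only the rest of the circuit to track.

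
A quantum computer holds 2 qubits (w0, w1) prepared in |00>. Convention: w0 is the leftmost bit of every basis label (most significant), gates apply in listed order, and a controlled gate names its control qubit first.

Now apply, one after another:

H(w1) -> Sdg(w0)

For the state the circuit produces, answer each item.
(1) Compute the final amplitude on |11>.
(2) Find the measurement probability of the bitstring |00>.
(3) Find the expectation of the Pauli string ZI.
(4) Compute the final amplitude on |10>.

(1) |11> carries amplitude 0 in the final state.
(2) A full measurement returns |00> with probability 1/2.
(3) The expectation value of ZI is 1.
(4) The amplitude on |10> is 0.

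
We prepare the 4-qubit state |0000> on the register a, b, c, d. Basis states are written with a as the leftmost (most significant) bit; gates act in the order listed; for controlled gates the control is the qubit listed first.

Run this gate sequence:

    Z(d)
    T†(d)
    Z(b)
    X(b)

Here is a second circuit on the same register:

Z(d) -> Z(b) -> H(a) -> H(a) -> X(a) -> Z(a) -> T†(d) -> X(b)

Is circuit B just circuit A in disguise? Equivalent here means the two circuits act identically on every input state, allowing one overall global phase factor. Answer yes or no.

No — the two circuits implement different unitaries, even allowing a global phase.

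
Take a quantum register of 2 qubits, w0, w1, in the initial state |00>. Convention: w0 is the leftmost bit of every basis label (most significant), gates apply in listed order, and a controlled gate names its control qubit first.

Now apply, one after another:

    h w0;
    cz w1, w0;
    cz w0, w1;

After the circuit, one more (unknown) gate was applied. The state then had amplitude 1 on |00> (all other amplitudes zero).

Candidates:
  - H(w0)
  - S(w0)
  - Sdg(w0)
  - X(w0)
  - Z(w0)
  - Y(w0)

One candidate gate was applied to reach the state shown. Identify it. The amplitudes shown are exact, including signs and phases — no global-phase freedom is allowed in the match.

The unique candidate consistent with the amplitudes is H(w0).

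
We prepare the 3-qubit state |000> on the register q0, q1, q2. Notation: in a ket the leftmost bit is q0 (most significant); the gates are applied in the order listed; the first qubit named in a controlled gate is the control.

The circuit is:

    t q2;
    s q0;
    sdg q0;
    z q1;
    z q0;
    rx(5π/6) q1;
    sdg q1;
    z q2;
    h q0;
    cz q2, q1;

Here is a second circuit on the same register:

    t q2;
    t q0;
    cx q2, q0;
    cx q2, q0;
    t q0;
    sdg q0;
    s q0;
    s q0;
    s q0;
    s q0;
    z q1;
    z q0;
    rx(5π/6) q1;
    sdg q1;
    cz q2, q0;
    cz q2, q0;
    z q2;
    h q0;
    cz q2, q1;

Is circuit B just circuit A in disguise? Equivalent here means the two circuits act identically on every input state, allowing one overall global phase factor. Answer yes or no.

Yes, they are equivalent — the unitaries differ by at most a global phase.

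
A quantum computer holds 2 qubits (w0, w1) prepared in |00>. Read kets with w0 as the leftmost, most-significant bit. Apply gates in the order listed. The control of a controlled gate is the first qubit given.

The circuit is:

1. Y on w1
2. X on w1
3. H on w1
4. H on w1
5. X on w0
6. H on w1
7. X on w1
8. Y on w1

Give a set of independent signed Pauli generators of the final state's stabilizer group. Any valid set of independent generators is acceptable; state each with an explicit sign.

The stabilizer group can be generated by -IX, -ZI, among other valid generating sets.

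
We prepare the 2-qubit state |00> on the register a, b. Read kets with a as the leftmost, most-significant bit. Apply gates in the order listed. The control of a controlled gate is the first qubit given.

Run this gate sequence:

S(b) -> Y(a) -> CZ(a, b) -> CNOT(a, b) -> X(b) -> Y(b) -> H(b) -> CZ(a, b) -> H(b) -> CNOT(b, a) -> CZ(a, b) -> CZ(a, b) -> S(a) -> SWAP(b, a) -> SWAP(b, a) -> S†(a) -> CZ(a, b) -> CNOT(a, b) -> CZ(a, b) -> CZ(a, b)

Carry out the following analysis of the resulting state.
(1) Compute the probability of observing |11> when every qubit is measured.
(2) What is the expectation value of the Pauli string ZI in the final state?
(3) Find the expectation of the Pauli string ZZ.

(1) The probability of measuring |11> is 1. Key observation: gates 12-17 undo each other exactly, leaving only the rest of the circuit to track.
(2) The observable ZI averages to -1.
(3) The expectation value of ZZ is 1.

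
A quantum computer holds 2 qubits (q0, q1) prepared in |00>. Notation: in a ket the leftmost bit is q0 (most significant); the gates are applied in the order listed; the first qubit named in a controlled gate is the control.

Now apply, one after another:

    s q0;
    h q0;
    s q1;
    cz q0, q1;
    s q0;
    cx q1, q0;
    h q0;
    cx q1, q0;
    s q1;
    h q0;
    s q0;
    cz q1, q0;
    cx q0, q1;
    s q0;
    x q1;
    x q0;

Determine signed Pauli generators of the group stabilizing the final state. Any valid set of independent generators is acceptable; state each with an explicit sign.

One valid set of independent stabilizer generators is +XY, +ZZ (any independent generating set of the same group is equally correct).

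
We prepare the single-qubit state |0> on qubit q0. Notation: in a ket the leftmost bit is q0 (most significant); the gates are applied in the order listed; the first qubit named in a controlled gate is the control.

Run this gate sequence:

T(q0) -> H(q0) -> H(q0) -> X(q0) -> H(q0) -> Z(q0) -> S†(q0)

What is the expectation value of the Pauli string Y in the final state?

The expectation value of Y is -1. Key observation: steps 3-6 multiply out to the identity, so the circuit reduces to the remaining gates.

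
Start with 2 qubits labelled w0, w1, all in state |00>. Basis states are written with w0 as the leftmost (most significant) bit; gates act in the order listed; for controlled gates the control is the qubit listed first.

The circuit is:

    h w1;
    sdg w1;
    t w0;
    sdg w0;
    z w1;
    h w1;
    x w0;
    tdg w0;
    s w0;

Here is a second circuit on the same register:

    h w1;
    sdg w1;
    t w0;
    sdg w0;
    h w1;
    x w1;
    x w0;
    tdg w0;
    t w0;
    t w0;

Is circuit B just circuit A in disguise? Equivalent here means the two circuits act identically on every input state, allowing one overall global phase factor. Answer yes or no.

Yes: on every input state the two circuits agree up to one overall phase factor.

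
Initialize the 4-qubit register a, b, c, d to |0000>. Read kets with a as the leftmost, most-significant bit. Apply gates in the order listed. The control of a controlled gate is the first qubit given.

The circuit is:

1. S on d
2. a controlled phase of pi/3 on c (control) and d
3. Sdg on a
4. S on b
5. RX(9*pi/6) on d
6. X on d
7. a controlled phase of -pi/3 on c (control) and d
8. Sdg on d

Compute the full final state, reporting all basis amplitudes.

The final amplitudes are -sqrt(2)*I/2 on |0000>, sqrt(2)*I/2 on |0001>, and 0 on every other basis state.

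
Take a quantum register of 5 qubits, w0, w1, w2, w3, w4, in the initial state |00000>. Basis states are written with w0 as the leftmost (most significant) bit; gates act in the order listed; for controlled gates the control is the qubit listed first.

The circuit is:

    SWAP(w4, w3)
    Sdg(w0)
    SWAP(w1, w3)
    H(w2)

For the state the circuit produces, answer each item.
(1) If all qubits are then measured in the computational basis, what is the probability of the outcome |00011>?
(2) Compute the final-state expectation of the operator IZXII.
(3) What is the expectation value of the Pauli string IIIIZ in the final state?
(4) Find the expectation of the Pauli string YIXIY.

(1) The probability of measuring |00011> is 0.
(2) The expectation value of IZXII is 1.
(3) The expectation value of IIIIZ is 1.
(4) The observable YIXIY averages to 0.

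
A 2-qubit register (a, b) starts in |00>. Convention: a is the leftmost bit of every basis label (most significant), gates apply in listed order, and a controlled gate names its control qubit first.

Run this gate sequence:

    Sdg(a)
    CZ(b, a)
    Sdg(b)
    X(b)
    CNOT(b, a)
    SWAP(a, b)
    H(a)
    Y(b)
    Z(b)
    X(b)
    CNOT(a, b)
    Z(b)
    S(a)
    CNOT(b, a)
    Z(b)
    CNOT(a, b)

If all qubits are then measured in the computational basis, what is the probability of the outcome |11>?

The probability of measuring |11> is 1/2.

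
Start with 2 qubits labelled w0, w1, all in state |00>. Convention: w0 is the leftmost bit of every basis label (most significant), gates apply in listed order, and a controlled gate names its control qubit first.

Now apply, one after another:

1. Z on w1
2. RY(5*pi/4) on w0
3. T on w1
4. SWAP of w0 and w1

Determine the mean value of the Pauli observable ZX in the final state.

The observable ZX averages to -sqrt(2)/2.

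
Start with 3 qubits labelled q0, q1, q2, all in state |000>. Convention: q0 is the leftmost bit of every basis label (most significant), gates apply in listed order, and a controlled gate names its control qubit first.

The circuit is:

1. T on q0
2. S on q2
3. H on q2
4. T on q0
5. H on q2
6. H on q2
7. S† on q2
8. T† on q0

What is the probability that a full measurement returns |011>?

A full measurement returns |011> with probability 0.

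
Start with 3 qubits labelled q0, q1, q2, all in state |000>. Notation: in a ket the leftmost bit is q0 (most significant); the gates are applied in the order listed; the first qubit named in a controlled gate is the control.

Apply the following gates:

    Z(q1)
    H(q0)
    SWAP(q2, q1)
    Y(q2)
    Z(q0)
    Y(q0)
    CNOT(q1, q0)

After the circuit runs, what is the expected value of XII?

The expectation value of XII is 1.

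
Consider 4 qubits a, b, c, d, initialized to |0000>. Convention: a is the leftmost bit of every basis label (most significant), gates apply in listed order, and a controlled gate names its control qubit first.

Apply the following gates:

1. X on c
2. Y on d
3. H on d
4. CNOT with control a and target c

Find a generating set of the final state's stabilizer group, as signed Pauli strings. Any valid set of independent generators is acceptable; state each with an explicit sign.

The stabilizer group can be generated by -IIIX, +ZIII, +IZII, -IIZI, among other valid generating sets.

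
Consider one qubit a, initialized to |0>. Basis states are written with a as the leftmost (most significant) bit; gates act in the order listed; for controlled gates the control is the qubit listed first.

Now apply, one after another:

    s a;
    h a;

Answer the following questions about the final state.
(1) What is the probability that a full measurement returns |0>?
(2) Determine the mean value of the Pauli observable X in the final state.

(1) Outcome |0> occurs with probability 1/2.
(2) The expectation value of X is 1.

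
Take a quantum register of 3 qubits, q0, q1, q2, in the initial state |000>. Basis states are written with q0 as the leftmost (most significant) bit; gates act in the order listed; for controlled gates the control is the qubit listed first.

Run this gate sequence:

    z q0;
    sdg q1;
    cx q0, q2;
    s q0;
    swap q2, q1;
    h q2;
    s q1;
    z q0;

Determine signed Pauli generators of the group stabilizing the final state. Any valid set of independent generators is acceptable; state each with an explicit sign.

The final state is stabilized by the group generated by +IIX, +ZII, +IZI; other independent generating sets are equally valid.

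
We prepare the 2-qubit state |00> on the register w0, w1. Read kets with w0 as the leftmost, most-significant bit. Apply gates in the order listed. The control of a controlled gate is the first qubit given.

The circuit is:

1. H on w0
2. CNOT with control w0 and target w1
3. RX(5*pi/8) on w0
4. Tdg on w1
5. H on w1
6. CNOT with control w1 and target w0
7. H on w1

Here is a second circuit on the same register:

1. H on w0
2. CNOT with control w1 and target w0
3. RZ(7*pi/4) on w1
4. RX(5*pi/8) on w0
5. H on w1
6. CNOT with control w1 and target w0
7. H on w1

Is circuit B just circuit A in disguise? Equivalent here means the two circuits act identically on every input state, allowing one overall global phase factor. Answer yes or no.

No, they are not equivalent — no single phase factor reconciles the two unitaries.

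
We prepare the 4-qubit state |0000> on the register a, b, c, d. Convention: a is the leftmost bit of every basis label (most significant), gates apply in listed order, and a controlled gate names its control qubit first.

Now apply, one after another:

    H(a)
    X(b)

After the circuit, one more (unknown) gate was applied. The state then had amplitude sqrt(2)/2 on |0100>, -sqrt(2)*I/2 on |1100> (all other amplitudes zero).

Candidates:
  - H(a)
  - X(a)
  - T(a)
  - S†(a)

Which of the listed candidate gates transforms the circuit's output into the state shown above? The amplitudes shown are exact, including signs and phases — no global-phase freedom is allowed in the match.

The unique candidate consistent with the amplitudes is S†(a).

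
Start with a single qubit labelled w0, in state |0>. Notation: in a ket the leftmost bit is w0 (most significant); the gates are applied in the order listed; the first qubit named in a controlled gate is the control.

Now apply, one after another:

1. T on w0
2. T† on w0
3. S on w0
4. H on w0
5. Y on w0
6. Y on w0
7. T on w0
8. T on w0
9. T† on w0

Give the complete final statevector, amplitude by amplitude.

The final amplitudes are sqrt(2)/2 on |0>, sqrt(2)*exp(I*pi/4)/2 on |1>.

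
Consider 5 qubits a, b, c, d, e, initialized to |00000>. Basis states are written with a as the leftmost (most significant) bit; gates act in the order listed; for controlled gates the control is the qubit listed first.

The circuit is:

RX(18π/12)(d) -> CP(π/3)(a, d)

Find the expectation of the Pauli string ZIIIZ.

In the final state, ZIIIZ has expectation 1.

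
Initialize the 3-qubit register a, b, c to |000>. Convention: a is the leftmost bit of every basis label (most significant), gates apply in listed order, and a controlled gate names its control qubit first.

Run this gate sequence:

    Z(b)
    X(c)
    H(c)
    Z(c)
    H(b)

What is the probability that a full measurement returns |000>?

A full measurement returns |000> with probability 1/4.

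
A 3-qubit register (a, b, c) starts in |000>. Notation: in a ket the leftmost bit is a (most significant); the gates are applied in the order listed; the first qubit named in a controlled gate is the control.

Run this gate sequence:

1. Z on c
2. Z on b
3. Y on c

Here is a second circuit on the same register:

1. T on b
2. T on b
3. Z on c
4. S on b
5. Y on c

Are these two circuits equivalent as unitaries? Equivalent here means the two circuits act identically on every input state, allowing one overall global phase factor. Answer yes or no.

Yes: on every input state the two circuits agree up to one overall phase factor.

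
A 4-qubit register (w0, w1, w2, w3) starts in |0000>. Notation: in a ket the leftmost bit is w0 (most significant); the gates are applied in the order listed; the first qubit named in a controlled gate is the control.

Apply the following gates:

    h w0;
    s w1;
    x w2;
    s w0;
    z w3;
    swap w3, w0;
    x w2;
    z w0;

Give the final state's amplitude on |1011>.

|1011> carries amplitude 0 in the final state.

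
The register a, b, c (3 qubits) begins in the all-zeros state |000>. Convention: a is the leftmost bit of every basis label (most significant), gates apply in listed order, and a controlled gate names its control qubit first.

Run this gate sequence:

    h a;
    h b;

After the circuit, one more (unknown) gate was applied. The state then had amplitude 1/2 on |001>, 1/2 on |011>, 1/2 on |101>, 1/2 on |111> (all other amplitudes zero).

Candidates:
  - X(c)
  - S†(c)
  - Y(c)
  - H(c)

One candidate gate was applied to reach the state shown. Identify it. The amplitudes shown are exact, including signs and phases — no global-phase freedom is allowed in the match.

The unique candidate consistent with the amplitudes is X(c).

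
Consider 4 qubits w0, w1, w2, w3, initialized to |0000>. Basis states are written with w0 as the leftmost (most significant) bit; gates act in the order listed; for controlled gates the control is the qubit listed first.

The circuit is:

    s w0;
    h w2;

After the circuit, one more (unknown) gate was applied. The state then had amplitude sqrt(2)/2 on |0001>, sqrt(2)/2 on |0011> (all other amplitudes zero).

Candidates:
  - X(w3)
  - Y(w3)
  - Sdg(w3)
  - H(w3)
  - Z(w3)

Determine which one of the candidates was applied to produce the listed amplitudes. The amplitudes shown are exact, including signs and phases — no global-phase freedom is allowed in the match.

It was X(w3) that produced the state shown.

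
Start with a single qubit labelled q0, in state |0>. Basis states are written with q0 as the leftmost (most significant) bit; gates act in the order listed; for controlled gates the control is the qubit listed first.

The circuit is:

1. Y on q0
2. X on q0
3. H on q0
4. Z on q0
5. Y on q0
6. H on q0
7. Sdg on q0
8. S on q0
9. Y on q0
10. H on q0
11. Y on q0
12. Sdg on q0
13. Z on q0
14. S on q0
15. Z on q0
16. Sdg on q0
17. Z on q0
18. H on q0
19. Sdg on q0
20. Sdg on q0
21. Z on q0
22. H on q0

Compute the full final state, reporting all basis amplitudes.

The final amplitudes are sqrt(2)/2 on |0>, sqrt(2)*I/2 on |1>.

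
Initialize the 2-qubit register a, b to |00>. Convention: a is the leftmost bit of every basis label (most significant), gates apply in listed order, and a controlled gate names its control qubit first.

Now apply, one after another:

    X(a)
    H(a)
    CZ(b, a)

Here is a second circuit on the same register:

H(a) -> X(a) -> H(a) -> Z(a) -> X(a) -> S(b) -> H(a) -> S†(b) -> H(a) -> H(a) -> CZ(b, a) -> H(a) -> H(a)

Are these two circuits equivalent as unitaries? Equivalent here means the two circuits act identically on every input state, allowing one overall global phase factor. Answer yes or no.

Yes, they are equivalent — the unitaries differ by at most a global phase.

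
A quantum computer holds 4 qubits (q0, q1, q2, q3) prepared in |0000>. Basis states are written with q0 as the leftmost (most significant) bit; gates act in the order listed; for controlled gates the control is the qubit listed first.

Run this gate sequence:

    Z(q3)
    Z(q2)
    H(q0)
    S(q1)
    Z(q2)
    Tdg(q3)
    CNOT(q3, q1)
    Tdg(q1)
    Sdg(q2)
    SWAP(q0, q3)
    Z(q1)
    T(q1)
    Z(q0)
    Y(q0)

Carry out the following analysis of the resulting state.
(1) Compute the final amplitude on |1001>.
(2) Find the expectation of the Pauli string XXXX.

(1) |1001> carries amplitude sqrt(2)*I/2 in the final state.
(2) In the final state, XXXX has expectation 0.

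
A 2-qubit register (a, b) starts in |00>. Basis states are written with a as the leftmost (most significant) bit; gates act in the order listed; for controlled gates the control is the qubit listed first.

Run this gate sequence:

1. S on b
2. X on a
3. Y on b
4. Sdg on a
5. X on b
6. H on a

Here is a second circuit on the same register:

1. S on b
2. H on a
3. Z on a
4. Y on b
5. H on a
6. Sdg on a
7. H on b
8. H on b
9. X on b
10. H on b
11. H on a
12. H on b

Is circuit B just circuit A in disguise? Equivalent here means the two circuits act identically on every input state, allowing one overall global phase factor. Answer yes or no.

Yes: on every input state the two circuits agree up to one overall phase factor.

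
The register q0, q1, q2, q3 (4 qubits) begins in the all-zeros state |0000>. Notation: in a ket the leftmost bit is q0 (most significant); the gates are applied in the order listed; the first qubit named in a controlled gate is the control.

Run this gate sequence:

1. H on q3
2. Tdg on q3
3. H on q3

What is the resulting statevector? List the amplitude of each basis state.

After the circuit, the state carries amplitude 1/2 - exp(3*I*pi/4)/2 on |0000>, 1/2 + exp(3*I*pi/4)/2 on |0001>, and 0 on every other basis state.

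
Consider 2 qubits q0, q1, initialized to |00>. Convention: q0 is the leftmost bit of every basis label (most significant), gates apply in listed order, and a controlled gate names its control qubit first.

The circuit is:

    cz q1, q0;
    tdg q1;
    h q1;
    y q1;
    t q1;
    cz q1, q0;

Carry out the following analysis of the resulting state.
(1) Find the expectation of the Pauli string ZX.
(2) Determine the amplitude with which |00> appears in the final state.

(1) In the final state, ZX has expectation -sqrt(2)/2.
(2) |00> carries amplitude -sqrt(2)*I/2 in the final state.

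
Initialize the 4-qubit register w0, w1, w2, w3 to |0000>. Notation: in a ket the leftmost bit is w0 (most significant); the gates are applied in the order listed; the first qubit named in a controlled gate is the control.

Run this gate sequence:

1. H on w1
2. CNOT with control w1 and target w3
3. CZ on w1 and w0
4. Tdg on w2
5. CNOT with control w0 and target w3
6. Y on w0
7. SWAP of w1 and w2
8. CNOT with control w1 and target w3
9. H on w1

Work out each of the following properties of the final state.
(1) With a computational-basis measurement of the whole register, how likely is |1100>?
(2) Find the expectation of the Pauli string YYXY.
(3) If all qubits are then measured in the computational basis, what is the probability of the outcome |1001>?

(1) The probability of measuring |1100> is 1/4.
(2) The observable YYXY averages to 0.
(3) The probability of measuring |1001> is 0.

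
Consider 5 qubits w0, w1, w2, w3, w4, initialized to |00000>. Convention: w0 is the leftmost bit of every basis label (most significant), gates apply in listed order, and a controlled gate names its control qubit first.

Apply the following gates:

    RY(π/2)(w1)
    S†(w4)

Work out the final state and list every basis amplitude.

The resulting statevector has amplitude sqrt(2)/2 on |00000>, sqrt(2)/2 on |01000>, and 0 on every other basis state.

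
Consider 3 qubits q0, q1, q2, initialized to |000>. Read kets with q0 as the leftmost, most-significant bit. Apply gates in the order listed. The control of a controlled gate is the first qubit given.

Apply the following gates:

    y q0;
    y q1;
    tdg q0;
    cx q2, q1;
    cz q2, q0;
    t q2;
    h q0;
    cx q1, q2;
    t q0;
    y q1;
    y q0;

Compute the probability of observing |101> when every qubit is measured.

The probability of measuring |101> is 1/2.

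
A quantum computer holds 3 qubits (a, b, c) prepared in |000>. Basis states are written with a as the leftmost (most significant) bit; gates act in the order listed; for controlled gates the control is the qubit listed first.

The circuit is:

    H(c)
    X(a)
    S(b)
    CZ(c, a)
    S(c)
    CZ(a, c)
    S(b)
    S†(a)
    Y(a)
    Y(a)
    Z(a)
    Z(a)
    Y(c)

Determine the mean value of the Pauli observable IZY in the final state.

The expectation value of IZY is 1.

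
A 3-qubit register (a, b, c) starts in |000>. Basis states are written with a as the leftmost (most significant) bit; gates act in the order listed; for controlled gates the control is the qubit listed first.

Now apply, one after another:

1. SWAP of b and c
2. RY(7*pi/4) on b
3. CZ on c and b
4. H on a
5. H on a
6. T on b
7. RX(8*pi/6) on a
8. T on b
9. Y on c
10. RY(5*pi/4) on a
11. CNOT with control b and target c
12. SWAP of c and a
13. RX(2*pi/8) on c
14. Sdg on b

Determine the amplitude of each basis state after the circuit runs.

After the circuit, the state carries amplitude 0 on |000>, 0 on |001>, -sqrt(sqrt(2) + 2)/8 - sqrt(6 - 3*sqrt(2))/8 - sqrt(12 - 6*sqrt(2))/16 + sqrt(2*sqrt(2) + 4)/16 - I*sqrt(2*sqrt(2) + 4)/16 - I*sqrt(12 - 6*sqrt(2))/16 + I*sqrt(6 - 3*sqrt(2))/8 + I*sqrt(sqrt(2) + 2)/8 on |010>, -sqrt(3*sqrt(2) + 6)/8 - sqrt(4 - 2*sqrt(2))/16 + sqrt(2 - sqrt(2))/8 + sqrt(6*sqrt(2) + 12)/16 - I*sqrt(6*sqrt(2) + 12)/16 - I*sqrt(2 - sqrt(2))/8 - I*sqrt(4 - 2*sqrt(2))/16 + I*sqrt(3*sqrt(2) + 6)/8 on |011>, sqrt(4 - 2*sqrt(2))/16 + sqrt(2 - sqrt(2))/8 + sqrt(6*sqrt(2) + 12)/16 + sqrt(3*sqrt(2) + 6)/8 - I*sqrt(3*sqrt(2) + 6)/8 - I*sqrt(2 - sqrt(2))/8 - I*sqrt(4 - 2*sqrt(2))/16 + I*sqrt(6*sqrt(2) + 12)/16 on |100>, -sqrt(sqrt(2) + 2)/8 + sqrt(12 - 6*sqrt(2))/16 + sqrt(2*sqrt(2) + 4)/16 + sqrt(6 - 3*sqrt(2))/8 - I*sqrt(6 - 3*sqrt(2))/8 - I*sqrt(12 - 6*sqrt(2))/16 + I*sqrt(2*sqrt(2) + 4)/16 + I*sqrt(sqrt(2) + 2)/8 on |101>, 0 on |110>, 0 on |111>. Key observation: gates 4-5 undo each other exactly, leaving only the rest of the circuit to track.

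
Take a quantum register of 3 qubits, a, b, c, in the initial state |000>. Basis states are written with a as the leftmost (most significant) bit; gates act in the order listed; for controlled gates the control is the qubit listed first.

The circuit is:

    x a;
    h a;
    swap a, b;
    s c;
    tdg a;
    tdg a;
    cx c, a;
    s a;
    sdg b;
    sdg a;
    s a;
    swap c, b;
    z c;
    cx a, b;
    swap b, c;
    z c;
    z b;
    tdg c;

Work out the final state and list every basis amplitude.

The resulting statevector has amplitude sqrt(2)/2 on |000>, sqrt(2)*I/2 on |010>, and 0 on every other basis state.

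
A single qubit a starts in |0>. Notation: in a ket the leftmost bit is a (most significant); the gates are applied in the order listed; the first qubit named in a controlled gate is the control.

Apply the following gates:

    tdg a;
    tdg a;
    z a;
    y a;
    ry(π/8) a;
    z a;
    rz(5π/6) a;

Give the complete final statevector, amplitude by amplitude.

The final amplitudes are -exp(I*pi/12)*sin(pi/16) on |0>, -exp(11*I*pi/12)*cos(pi/16) on |1>.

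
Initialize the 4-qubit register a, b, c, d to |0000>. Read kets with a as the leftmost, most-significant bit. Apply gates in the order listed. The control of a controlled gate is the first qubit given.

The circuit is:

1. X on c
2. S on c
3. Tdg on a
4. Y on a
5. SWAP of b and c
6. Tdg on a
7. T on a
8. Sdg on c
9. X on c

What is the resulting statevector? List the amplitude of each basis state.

After the circuit, the state carries amplitude -1 on |1110>, and 0 on every other basis state.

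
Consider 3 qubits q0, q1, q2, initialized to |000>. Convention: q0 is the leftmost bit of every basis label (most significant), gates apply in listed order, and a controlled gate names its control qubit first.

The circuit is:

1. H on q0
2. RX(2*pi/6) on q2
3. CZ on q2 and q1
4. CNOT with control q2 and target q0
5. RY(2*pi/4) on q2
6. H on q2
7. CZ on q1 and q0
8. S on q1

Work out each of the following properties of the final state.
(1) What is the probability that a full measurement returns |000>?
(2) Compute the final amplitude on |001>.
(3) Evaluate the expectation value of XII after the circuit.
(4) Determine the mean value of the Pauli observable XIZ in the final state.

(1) The probability of measuring |000> is 3/8.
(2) The amplitude on |001> is sqrt(2)*I/4.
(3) The observable XII averages to 1.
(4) The expectation value of XIZ is 1/2.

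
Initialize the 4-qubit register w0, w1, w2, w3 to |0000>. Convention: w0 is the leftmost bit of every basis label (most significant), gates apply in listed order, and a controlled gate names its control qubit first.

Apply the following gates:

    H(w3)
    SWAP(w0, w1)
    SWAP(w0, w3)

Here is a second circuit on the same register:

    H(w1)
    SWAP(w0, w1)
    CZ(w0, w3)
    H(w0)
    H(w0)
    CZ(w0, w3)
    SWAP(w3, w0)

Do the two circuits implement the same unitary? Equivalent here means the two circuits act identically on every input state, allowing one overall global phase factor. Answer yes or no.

No — the two circuits implement different unitaries, even allowing a global phase.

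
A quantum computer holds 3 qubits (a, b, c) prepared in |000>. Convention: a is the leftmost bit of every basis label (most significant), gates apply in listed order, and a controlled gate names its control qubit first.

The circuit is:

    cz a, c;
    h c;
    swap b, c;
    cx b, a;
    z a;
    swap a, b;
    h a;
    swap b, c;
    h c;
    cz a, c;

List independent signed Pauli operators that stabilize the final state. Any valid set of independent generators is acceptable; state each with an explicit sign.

The final state is stabilized by the group generated by +XIX, -ZIZ, +IZI; other independent generating sets are equally valid.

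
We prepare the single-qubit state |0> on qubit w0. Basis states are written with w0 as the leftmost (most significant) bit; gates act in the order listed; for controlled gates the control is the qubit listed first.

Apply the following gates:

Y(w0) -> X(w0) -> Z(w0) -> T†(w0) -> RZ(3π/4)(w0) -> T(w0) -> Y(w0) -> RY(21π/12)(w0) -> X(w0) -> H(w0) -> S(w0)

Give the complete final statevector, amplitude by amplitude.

After the circuit, the state carries amplitude sqrt(2)*(-sqrt(sqrt(2) + 2) - sqrt(2 - sqrt(2)))*exp(5*I*pi/8)/4 on |0>, sqrt(2)*(-sqrt(2 - sqrt(2)) + sqrt(sqrt(2) + 2))*exp(I*pi/8)/4 on |1>.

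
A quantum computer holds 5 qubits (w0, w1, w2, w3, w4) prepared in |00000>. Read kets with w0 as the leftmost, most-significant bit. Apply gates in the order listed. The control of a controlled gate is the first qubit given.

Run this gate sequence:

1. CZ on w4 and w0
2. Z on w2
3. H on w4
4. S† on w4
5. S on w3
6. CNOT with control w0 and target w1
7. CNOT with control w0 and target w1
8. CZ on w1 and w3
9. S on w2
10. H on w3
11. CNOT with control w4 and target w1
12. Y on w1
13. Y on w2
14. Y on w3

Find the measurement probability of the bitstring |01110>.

Outcome |01110> occurs with probability 1/4. Key observation: steps 6-7 multiply out to the identity, so the circuit reduces to the remaining gates.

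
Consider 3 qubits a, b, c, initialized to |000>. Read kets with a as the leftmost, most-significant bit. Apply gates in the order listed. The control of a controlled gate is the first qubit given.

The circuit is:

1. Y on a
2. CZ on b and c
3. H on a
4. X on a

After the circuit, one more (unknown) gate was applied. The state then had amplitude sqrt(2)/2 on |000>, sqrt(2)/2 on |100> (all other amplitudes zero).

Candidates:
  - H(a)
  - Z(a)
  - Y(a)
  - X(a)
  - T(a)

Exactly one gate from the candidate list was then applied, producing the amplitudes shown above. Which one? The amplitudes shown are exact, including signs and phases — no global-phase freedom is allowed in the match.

It was Y(a) that produced the state shown.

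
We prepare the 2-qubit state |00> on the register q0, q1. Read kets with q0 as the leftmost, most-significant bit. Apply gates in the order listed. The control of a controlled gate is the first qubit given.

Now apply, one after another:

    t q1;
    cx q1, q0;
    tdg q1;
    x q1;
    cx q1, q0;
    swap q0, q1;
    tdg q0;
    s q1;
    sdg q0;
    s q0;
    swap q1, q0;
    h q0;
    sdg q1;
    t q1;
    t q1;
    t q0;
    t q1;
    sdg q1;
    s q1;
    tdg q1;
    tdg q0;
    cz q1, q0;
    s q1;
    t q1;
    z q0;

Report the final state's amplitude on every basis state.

After the circuit, the state carries amplitude 0 on |00>, -sqrt(2)/2 on |01>, 0 on |10>, sqrt(2)/2 on |11>. Key observation: the block from step 16 through step 21 cancels to the identity and can be dropped.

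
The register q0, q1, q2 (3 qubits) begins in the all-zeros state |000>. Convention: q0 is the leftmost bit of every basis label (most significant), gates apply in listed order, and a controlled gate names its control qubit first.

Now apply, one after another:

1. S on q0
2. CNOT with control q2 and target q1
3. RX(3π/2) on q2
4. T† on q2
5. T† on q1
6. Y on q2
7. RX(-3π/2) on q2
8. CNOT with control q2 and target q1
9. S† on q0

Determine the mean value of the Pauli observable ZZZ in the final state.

In the final state, ZZZ has expectation 1.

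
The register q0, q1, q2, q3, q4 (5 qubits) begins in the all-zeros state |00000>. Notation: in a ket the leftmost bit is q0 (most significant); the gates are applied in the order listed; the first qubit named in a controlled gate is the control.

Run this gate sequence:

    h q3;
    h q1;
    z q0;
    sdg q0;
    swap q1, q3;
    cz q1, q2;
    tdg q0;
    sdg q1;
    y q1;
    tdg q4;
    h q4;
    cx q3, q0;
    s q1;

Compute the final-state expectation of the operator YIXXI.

In the final state, YIXXI has expectation 0.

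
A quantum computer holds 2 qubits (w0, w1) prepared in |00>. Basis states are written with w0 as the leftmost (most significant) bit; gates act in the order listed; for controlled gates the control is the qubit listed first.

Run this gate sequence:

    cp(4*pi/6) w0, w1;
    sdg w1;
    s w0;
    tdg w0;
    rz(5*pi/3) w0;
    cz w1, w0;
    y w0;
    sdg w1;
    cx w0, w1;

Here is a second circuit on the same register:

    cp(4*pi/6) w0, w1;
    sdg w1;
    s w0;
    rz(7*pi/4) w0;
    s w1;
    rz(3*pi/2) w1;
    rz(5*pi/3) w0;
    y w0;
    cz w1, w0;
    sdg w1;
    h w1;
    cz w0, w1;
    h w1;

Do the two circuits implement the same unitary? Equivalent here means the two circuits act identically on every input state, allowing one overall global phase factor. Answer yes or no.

No, they are not equivalent — no single phase factor reconciles the two unitaries.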